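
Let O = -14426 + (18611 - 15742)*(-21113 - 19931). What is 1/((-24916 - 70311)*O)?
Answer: 1/11214851603274 ≈ 8.9167e-14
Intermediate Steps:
O = -117769662 (O = -14426 + 2869*(-41044) = -14426 - 117755236 = -117769662)
1/((-24916 - 70311)*O) = 1/(-24916 - 70311*(-117769662)) = -1/117769662/(-95227) = -1/95227*(-1/117769662) = 1/11214851603274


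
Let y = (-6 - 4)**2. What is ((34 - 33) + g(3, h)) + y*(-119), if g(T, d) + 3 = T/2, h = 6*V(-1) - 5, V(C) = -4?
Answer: -23801/2 ≈ -11901.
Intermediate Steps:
y = 100 (y = (-10)**2 = 100)
h = -29 (h = 6*(-4) - 5 = -24 - 5 = -29)
g(T, d) = -3 + T/2
((34 - 33) + g(3, h)) + y*(-119) = ((34 - 33) + (-3 + (1/2)*3)) + 100*(-119) = (1 + (-3 + 3/2)) - 11900 = (1 - 3/2) - 11900 = -1/2 - 11900 = -23801/2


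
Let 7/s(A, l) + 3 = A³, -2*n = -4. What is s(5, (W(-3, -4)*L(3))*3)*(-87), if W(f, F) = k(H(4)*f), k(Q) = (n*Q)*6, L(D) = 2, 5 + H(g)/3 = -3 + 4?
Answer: -609/122 ≈ -4.9918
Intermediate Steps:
n = 2 (n = -½*(-4) = 2)
H(g) = -12 (H(g) = -15 + 3*(-3 + 4) = -15 + 3*1 = -15 + 3 = -12)
k(Q) = 12*Q (k(Q) = (2*Q)*6 = 12*Q)
W(f, F) = -144*f (W(f, F) = 12*(-12*f) = -144*f)
s(A, l) = 7/(-3 + A³)
s(5, (W(-3, -4)*L(3))*3)*(-87) = (7/(-3 + 5³))*(-87) = (7/(-3 + 125))*(-87) = (7/122)*(-87) = -609/122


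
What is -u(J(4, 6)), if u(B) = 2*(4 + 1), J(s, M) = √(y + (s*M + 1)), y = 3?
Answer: -10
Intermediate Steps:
J(s, M) = √(4 + M*s) (J(s, M) = √(3 + (s*M + 1)) = √(3 + (M*s + 1)) = √(3 + (1 + M*s)) = √(4 + M*s))
u(B) = 10 (u(B) = 2*5 = 10)
-u(J(4, 6)) = -1*10 = -10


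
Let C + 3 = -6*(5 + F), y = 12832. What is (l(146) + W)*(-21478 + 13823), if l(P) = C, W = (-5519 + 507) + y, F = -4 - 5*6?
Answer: -61171105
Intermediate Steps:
F = -34 (F = -4 - 30 = -34)
W = 7820 (W = (-5519 + 507) + 12832 = -5012 + 12832 = 7820)
C = 171 (C = -3 - 6*(5 - 34) = -3 - 6*(-29) = -3 + 174 = 171)
l(P) = 171
(l(146) + W)*(-21478 + 13823) = (171 + 7820)*(-21478 + 13823) = 7991*(-7655) = -61171105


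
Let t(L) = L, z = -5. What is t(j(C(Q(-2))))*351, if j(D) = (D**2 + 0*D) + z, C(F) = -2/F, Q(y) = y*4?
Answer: -27729/16 ≈ -1733.1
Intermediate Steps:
Q(y) = 4*y
j(D) = -5 + D**2 (j(D) = (D**2 + 0*D) - 5 = (D**2 + 0) - 5 = D**2 - 5 = -5 + D**2)
t(j(C(Q(-2))))*351 = (-5 + (-2/(4*(-2)))**2)*351 = (-5 + (-2/(-8))**2)*351 = (-5 + (-2*(-1/8))**2)*351 = (-5 + (1/4)**2)*351 = (-5 + 1/16)*351 = -79/16*351 = -27729/16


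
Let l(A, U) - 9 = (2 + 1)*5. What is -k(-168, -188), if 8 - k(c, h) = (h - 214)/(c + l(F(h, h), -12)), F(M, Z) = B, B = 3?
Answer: -125/24 ≈ -5.2083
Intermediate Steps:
F(M, Z) = 3
l(A, U) = 24 (l(A, U) = 9 + (2 + 1)*5 = 9 + 3*5 = 9 + 15 = 24)
k(c, h) = 8 - (-214 + h)/(24 + c) (k(c, h) = 8 - (h - 214)/(c + 24) = 8 - (-214 + h)/(24 + c))
-k(-168, -188) = -(406 - 1*(-188) + 8*(-168))/(24 - 168) = -(406 + 188 - 1344)/(-144) = -(-1)*(-750)/144 = -1*125/24 = -125/24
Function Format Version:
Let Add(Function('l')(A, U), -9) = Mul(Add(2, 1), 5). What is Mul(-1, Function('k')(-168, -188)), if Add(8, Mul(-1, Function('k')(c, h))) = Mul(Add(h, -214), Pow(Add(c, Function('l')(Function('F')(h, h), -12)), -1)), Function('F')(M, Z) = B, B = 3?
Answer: Rational(-125, 24) ≈ -5.2083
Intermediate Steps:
Function('F')(M, Z) = 3
Function('l')(A, U) = 24 (Function('l')(A, U) = Add(9, Mul(Add(2, 1), 5)) = Add(9, Mul(3, 5)) = Add(9, 15) = 24)
Function('k')(c, h) = Add(8, Mul(-1, Pow(Add(24, c), -1), Add(-214, h))) (Function('k')(c, h) = Add(8, Mul(-1, Mul(Add(h, -214), Pow(Add(c, 24), -1)))) = Add(8, Mul(-1, Mul(Add(-214, h), Pow(Add(24, c), -1)))) = Add(8, Mul(-1, Mul(Pow(Add(24, c), -1), Add(-214, h)))) = Add(8, Mul(-1, Pow(Add(24, c), -1), Add(-214, h))))
Mul(-1, Function('k')(-168, -188)) = Mul(-1, Mul(Pow(Add(24, -168), -1), Add(406, Mul(-1, -188), Mul(8, -168)))) = Mul(-1, Mul(Pow(-144, -1), Add(406, 188, -1344))) = Mul(-1, Mul(Rational(-1, 144), -750)) = Mul(-1, Rational(125, 24)) = Rational(-125, 24)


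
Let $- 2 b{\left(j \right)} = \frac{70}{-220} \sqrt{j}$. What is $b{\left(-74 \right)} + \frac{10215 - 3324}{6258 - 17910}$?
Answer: $- \frac{2297}{3884} + \frac{7 i \sqrt{74}}{44} \approx -0.5914 + 1.3686 i$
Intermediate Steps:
$b{\left(j \right)} = \frac{7 \sqrt{j}}{44}$ ($b{\left(j \right)} = - \frac{\frac{70}{-220} \sqrt{j}}{2} = - \frac{70 \left(- \frac{1}{220}\right) \sqrt{j}}{2} = - \frac{\left(- \frac{7}{22}\right) \sqrt{j}}{2} = \frac{7 \sqrt{j}}{44}$)
$b{\left(-74 \right)} + \frac{10215 - 3324}{6258 - 17910} = \frac{7 \sqrt{-74}}{44} + \frac{10215 - 3324}{6258 - 17910} = \frac{7 i \sqrt{74}}{44} + \frac{6891}{-11652} = \frac{7 i \sqrt{74}}{44} + 6891 \left(- \frac{1}{11652}\right) = \frac{7 i \sqrt{74}}{44} - \frac{2297}{3884} = - \frac{2297}{3884} + \frac{7 i \sqrt{74}}{44}$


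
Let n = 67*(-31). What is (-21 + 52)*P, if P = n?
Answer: -64387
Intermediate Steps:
n = -2077
P = -2077
(-21 + 52)*P = (-21 + 52)*(-2077) = 31*(-2077) = -64387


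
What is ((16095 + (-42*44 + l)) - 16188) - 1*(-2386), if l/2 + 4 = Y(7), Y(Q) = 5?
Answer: 447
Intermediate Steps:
l = 2 (l = -8 + 2*5 = -8 + 10 = 2)
((16095 + (-42*44 + l)) - 16188) - 1*(-2386) = ((16095 + (-42*44 + 2)) - 16188) - 1*(-2386) = ((16095 + (-1848 + 2)) - 16188) + 2386 = ((16095 - 1846) - 16188) + 2386 = (14249 - 16188) + 2386 = -1939 + 2386 = 447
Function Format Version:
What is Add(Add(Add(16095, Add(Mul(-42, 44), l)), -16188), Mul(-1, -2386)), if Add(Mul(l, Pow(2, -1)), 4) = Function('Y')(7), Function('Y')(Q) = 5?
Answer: 447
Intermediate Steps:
l = 2 (l = Add(-8, Mul(2, 5)) = Add(-8, 10) = 2)
Add(Add(Add(16095, Add(Mul(-42, 44), l)), -16188), Mul(-1, -2386)) = Add(Add(Add(16095, Add(Mul(-42, 44), 2)), -16188), Mul(-1, -2386)) = Add(Add(Add(16095, Add(-1848, 2)), -16188), 2386) = Add(Add(Add(16095, -1846), -16188), 2386) = Add(Add(14249, -16188), 2386) = Add(-1939, 2386) = 447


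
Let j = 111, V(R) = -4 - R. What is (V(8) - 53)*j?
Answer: -7215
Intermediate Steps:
(V(8) - 53)*j = ((-4 - 1*8) - 53)*111 = ((-4 - 8) - 53)*111 = (-12 - 53)*111 = -65*111 = -7215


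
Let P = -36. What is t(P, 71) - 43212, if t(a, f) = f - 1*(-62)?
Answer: -43079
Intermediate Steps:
t(a, f) = 62 + f (t(a, f) = f + 62 = 62 + f)
t(P, 71) - 43212 = (62 + 71) - 43212 = 133 - 43212 = -43079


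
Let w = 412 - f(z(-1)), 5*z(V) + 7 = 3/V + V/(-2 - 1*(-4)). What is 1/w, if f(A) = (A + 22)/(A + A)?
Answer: 42/17503 ≈ 0.0023996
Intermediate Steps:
z(V) = -7/5 + V/10 + 3/(5*V) (z(V) = -7/5 + (3/V + V/(-2 - 1*(-4)))/5 = -7/5 + (3/V + V/(-2 + 4))/5 = -7/5 + (3/V + V/2)/5 = -7/5 + (V/2 + 3/V)/5 = -7/5 + (V/10 + 3/(5*V)) = -7/5 + V/10 + 3/(5*V))
f(A) = (22 + A)/(2*A) (f(A) = (22 + A)/((2*A)) = (22 + A)*(1/(2*A)) = (22 + A)/(2*A))
w = 17503/42 (w = 412 - (22 + (⅒)*(6 - (-14 - 1))/(-1))/(2*((⅒)*(6 - (-14 - 1))/(-1))) = 412 - (22 + (⅒)*(-1)*(6 - 1*(-15)))/(2*((⅒)*(-1)*(6 - 1*(-15)))) = 412 - (22 + (⅒)*(-1)*(6 + 15))/(2*((⅒)*(-1)*(6 + 15))) = 412 - (22 + (⅒)*(-1)*21)/(2*((⅒)*(-1)*21)) = 412 - (22 - 21/10)/(2*(-21/10)) = 412 - (-10)*199/(2*21*10) = 412 - 1*(-199/42) = 412 + 199/42 = 17503/42 ≈ 416.74)
1/w = 1/(17503/42) = 42/17503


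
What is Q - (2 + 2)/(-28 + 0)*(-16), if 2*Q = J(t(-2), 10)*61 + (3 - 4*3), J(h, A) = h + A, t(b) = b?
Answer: 3321/14 ≈ 237.21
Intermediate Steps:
J(h, A) = A + h
Q = 479/2 (Q = ((10 - 2)*61 + (3 - 4*3))/2 = (8*61 + (3 - 12))/2 = (488 - 9)/2 = (1/2)*479 = 479/2 ≈ 239.50)
Q - (2 + 2)/(-28 + 0)*(-16) = 479/2 - (2 + 2)/(-28 + 0)*(-16) = 479/2 - 4/(-28)*(-16) = 479/2 - (-1/28*4)*(-16) = 479/2 - (-1)*(-16)/7 = 479/2 - 1*16/7 = 479/2 - 16/7 = 3321/14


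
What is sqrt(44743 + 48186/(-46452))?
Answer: 5*sqrt(2189199178)/1106 ≈ 211.52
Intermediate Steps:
sqrt(44743 + 48186/(-46452)) = sqrt(44743 + 48186*(-1/46452)) = sqrt(44743 - 8031/7742) = sqrt(346392275/7742) = 5*sqrt(2189199178)/1106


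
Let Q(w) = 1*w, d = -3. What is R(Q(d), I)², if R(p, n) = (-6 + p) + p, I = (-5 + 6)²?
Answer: 144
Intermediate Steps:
Q(w) = w
I = 1 (I = 1² = 1)
R(p, n) = -6 + 2*p
R(Q(d), I)² = (-6 + 2*(-3))² = (-6 - 6)² = (-12)² = 144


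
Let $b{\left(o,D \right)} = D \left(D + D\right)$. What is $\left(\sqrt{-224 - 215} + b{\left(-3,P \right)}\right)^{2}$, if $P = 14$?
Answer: $\left(392 + i \sqrt{439}\right)^{2} \approx 1.5323 \cdot 10^{5} + 16427.0 i$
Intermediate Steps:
$b{\left(o,D \right)} = 2 D^{2}$ ($b{\left(o,D \right)} = D 2 D = 2 D^{2}$)
$\left(\sqrt{-224 - 215} + b{\left(-3,P \right)}\right)^{2} = \left(\sqrt{-224 - 215} + 2 \cdot 14^{2}\right)^{2} = \left(\sqrt{-439} + 2 \cdot 196\right)^{2} = \left(i \sqrt{439} + 392\right)^{2} = \left(392 + i \sqrt{439}\right)^{2}$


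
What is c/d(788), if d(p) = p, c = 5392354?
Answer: 2696177/394 ≈ 6843.1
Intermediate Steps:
c/d(788) = 5392354/788 = 5392354*(1/788) = 2696177/394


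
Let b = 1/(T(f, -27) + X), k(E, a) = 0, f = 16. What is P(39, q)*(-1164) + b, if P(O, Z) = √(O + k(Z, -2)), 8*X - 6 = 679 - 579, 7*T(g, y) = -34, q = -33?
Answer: 28/235 - 1164*√39 ≈ -7269.1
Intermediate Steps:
T(g, y) = -34/7 (T(g, y) = (⅐)*(-34) = -34/7)
X = 53/4 (X = ¾ + (679 - 579)/8 = ¾ + (⅛)*100 = ¾ + 25/2 = 53/4 ≈ 13.250)
P(O, Z) = √O (P(O, Z) = √(O + 0) = √O)
b = 28/235 (b = 1/(-34/7 + 53/4) = 1/(235/28) = 28/235 ≈ 0.11915)
P(39, q)*(-1164) + b = √39*(-1164) + 28/235 = -1164*√39 + 28/235 = 28/235 - 1164*√39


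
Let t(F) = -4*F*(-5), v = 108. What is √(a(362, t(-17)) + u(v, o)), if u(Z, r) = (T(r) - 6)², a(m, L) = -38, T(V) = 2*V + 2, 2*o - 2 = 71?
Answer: √4723 ≈ 68.724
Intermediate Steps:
o = 73/2 (o = 1 + (½)*71 = 1 + 71/2 = 73/2 ≈ 36.500)
T(V) = 2 + 2*V
t(F) = 20*F
u(Z, r) = (-4 + 2*r)² (u(Z, r) = ((2 + 2*r) - 6)² = (-4 + 2*r)²)
√(a(362, t(-17)) + u(v, o)) = √(-38 + 4*(-2 + 73/2)²) = √(-38 + 4*(69/2)²) = √(-38 + 4*(4761/4)) = √(-38 + 4761) = √4723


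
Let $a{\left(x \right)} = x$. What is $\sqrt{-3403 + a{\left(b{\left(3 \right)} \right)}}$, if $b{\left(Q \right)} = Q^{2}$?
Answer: $i \sqrt{3394} \approx 58.258 i$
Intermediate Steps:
$\sqrt{-3403 + a{\left(b{\left(3 \right)} \right)}} = \sqrt{-3403 + 3^{2}} = \sqrt{-3403 + 9} = \sqrt{-3394} = i \sqrt{3394}$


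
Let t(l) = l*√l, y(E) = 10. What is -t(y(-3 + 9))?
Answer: -10*√10 ≈ -31.623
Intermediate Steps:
t(l) = l^(3/2)
-t(y(-3 + 9)) = -10^(3/2) = -10*√10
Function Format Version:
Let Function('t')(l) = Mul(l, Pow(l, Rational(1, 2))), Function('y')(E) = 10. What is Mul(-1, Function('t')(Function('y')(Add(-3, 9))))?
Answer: Mul(-10, Pow(10, Rational(1, 2))) ≈ -31.623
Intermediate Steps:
Function('t')(l) = Pow(l, Rational(3, 2))
Mul(-1, Function('t')(Function('y')(Add(-3, 9)))) = Mul(-1, Pow(10, Rational(3, 2))) = Mul(-1, Mul(10, Pow(10, Rational(1, 2)))) = Mul(-10, Pow(10, Rational(1, 2)))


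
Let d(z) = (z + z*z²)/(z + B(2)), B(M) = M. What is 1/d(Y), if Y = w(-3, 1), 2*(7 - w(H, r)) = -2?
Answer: 1/52 ≈ 0.019231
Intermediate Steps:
w(H, r) = 8 (w(H, r) = 7 - ½*(-2) = 7 + 1 = 8)
Y = 8
d(z) = (z + z³)/(2 + z) (d(z) = (z + z*z²)/(z + 2) = (z + z³)/(2 + z))
1/d(Y) = 1/((8 + 8³)/(2 + 8)) = 1/((8 + 512)/10) = 1/((⅒)*520) = 1/52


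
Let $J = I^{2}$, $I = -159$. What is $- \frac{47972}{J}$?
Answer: $- \frac{47972}{25281} \approx -1.8976$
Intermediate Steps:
$J = 25281$ ($J = \left(-159\right)^{2} = 25281$)
$- \frac{47972}{J} = - \frac{47972}{25281}$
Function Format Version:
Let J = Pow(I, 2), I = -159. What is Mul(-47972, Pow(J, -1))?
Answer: Rational(-47972, 25281) ≈ -1.8976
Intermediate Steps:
J = 25281 (J = Pow(-159, 2) = 25281)
Mul(-47972, Pow(J, -1)) = Mul(-47972, Pow(25281, -1)) = Mul(-47972, Rational(1, 25281)) = Rational(-47972, 25281)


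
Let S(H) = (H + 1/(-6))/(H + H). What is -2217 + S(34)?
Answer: -904333/408 ≈ -2216.5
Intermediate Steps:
S(H) = (-⅙ + H)/(2*H) (S(H) = (H - ⅙)/((2*H)) = (-⅙ + H)*(1/(2*H)) = (-⅙ + H)/(2*H))
-2217 + S(34) = -2217 + (1/12)*(-1 + 6*34)/34 = -2217 + (1/12)*(1/34)*(-1 + 204) = -2217 + (1/12)*(1/34)*203 = -2217 + 203/408 = -904333/408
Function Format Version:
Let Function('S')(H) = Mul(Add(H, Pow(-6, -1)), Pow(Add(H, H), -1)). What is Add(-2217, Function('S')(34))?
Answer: Rational(-904333, 408) ≈ -2216.5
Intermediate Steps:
Function('S')(H) = Mul(Rational(1, 2), Pow(H, -1), Add(Rational(-1, 6), H)) (Function('S')(H) = Mul(Add(H, Rational(-1, 6)), Pow(Mul(2, H), -1)) = Mul(Add(Rational(-1, 6), H), Mul(Rational(1, 2), Pow(H, -1))) = Mul(Rational(1, 2), Pow(H, -1), Add(Rational(-1, 6), H)))
Add(-2217, Function('S')(34)) = Add(-2217, Mul(Rational(1, 12), Pow(34, -1), Add(-1, Mul(6, 34)))) = Add(-2217, Mul(Rational(1, 12), Rational(1, 34), Add(-1, 204))) = Add(-2217, Mul(Rational(1, 12), Rational(1, 34), 203)) = Add(-2217, Rational(203, 408)) = Rational(-904333, 408)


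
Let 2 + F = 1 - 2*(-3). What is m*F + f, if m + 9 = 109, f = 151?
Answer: 651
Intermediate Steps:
m = 100 (m = -9 + 109 = 100)
F = 5 (F = -2 + (1 - 2*(-3)) = -2 + (1 + 6) = -2 + 7 = 5)
m*F + f = 100*5 + 151 = 500 + 151 = 651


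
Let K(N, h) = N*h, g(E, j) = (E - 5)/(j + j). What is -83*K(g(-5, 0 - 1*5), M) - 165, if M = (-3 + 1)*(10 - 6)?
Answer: 499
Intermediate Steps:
g(E, j) = (-5 + E)/(2*j) (g(E, j) = (-5 + E)/((2*j)) = (-5 + E)*(1/(2*j)) = (-5 + E)/(2*j))
M = -8 (M = -2*4 = -8)
-83*K(g(-5, 0 - 1*5), M) - 165 = -83*(-5 - 5)/(2*(0 - 1*5))*(-8) - 165 = -83*(½)*(-10)/(0 - 5)*(-8) - 165 = -83*(½)*(-10)/(-5)*(-8) - 165 = -83*(½)*(-⅕)*(-10)*(-8) - 165 = -83*(-8) - 165 = 664 - 165 = 499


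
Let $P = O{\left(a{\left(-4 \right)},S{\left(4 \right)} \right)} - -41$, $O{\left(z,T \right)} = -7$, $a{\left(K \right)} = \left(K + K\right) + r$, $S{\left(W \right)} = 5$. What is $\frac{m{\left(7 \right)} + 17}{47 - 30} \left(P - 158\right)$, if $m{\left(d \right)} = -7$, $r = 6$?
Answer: $- \frac{1240}{17} \approx -72.941$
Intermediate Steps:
$a{\left(K \right)} = 6 + 2 K$ ($a{\left(K \right)} = \left(K + K\right) + 6 = 2 K + 6 = 6 + 2 K$)
$P = 34$ ($P = -7 - -41 = -7 + 41 = 34$)
$\frac{m{\left(7 \right)} + 17}{47 - 30} \left(P - 158\right) = \frac{-7 + 17}{47 - 30} \left(34 - 158\right) = \frac{10}{17} \left(-124\right) = - \frac{1240}{17}$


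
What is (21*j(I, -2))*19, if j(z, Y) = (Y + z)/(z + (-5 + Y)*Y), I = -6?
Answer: -399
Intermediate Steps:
j(z, Y) = (Y + z)/(z + Y*(-5 + Y))
(21*j(I, -2))*19 = (21*((-2 - 6)/(-6 + (-2)² - 5*(-2))))*19 = (21*(-8/(-6 + 4 + 10)))*19 = (21*(-8/8))*19 = (21*((⅛)*(-8)))*19 = (21*(-1))*19 = -21*19 = -399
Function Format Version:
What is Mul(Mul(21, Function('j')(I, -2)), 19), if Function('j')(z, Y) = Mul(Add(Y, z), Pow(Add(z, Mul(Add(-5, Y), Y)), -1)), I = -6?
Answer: -399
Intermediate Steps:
Function('j')(z, Y) = Mul(Pow(Add(z, Mul(Y, Add(-5, Y))), -1), Add(Y, z)) (Function('j')(z, Y) = Mul(Add(Y, z), Pow(Add(z, Mul(Y, Add(-5, Y))), -1)) = Mul(Pow(Add(z, Mul(Y, Add(-5, Y))), -1), Add(Y, z)))
Mul(Mul(21, Function('j')(I, -2)), 19) = Mul(Mul(21, Mul(Pow(Add(-6, Pow(-2, 2), Mul(-5, -2)), -1), Add(-2, -6))), 19) = Mul(Mul(21, Mul(Pow(Add(-6, 4, 10), -1), -8)), 19) = Mul(Mul(21, Mul(Pow(8, -1), -8)), 19) = Mul(Mul(21, Mul(Rational(1, 8), -8)), 19) = Mul(Mul(21, -1), 19) = Mul(-21, 19) = -399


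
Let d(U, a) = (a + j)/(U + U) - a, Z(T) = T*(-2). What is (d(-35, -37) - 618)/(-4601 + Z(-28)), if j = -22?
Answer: 13537/106050 ≈ 0.12765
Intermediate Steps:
Z(T) = -2*T
d(U, a) = -a + (-22 + a)/(2*U) (d(U, a) = (a - 22)/(U + U) - a = (-22 + a)/((2*U)) - a = (-22 + a)*(1/(2*U)) - a = (-22 + a)/(2*U) - a = -a + (-22 + a)/(2*U))
(d(-35, -37) - 618)/(-4601 + Z(-28)) = ((-11 + (½)*(-37) - 1*(-35)*(-37))/(-35) - 618)/(-4601 - 2*(-28)) = (-(-11 - 37/2 - 1295)/35 - 618)/(-4601 + 56) = (-1/35*(-2649/2) - 618)/(-4545) = (2649/70 - 618)*(-1/4545) = -40611/70*(-1/4545) = 13537/106050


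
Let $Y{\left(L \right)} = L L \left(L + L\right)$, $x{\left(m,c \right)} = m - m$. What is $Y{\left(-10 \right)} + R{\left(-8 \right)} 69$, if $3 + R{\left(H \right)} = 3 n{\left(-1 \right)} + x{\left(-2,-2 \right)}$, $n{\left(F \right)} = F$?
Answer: $-2414$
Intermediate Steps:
$x{\left(m,c \right)} = 0$
$R{\left(H \right)} = -6$ ($R{\left(H \right)} = -3 + \left(3 \left(-1\right) + 0\right) = -3 + \left(-3 + 0\right) = -3 - 3 = -6$)
$Y{\left(L \right)} = 2 L^{3}$ ($Y{\left(L \right)} = L^{2} \cdot 2 L = 2 L^{3}$)
$Y{\left(-10 \right)} + R{\left(-8 \right)} 69 = 2 \left(-10\right)^{3} - 414 = 2 \left(-1000\right) - 414 = -2000 - 414 = -2414$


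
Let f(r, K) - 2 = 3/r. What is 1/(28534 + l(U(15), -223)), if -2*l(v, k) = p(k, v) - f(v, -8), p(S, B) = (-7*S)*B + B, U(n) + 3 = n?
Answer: 8/153305 ≈ 5.2184e-5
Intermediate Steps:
U(n) = -3 + n
p(S, B) = B - 7*B*S (p(S, B) = -7*B*S + B = B - 7*B*S)
f(r, K) = 2 + 3/r
l(v, k) = 1 + 3/(2*v) - v*(1 - 7*k)/2 (l(v, k) = -(v*(1 - 7*k) - (2 + 3/v))/2 = -(v*(1 - 7*k) + (-2 - 3/v))/2 = -(-2 - 3/v + v*(1 - 7*k))/2 = 1 + 3/(2*v) - v*(1 - 7*k)/2)
1/(28534 + l(U(15), -223)) = 1/(28534 + (3 + 2*(-3 + 15) + (-3 + 15)²*(-1 + 7*(-223)))/(2*(-3 + 15))) = 1/(28534 + (½)*(3 + 2*12 + 12²*(-1 - 1561))/12) = 1/(28534 + (½)*(1/12)*(3 + 24 + 144*(-1562))) = 1/(28534 + (½)*(1/12)*(3 + 24 - 224928)) = 1/(28534 + (½)*(1/12)*(-224901)) = 1/(28534 - 74967/8) = 1/(153305/8) = 8/153305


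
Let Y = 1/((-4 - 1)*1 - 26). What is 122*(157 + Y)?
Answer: 593652/31 ≈ 19150.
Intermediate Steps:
Y = -1/31 (Y = 1/(-5*1 - 26) = 1/(-5 - 26) = 1/(-31) = -1/31 ≈ -0.032258)
122*(157 + Y) = 122*(157 - 1/31) = 122*(4866/31) = 593652/31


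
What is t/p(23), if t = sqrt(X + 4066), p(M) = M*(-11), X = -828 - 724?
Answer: -sqrt(2514)/253 ≈ -0.19818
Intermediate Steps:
X = -1552
p(M) = -11*M
t = sqrt(2514) (t = sqrt(-1552 + 4066) = sqrt(2514) ≈ 50.140)
t/p(23) = sqrt(2514)/((-11*23)) = sqrt(2514)/(-253) = sqrt(2514)*(-1/253) = -sqrt(2514)/253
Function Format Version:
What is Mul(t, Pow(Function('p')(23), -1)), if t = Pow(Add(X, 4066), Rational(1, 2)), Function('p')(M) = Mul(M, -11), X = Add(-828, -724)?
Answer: Mul(Rational(-1, 253), Pow(2514, Rational(1, 2))) ≈ -0.19818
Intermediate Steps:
X = -1552
Function('p')(M) = Mul(-11, M)
t = Pow(2514, Rational(1, 2)) (t = Pow(Add(-1552, 4066), Rational(1, 2)) = Pow(2514, Rational(1, 2)) ≈ 50.140)
Mul(t, Pow(Function('p')(23), -1)) = Mul(Pow(2514, Rational(1, 2)), Pow(Mul(-11, 23), -1)) = Mul(Pow(2514, Rational(1, 2)), Pow(-253, -1)) = Mul(Pow(2514, Rational(1, 2)), Rational(-1, 253)) = Mul(Rational(-1, 253), Pow(2514, Rational(1, 2)))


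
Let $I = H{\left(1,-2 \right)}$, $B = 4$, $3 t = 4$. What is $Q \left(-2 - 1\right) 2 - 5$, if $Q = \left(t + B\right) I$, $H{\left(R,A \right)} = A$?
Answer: $59$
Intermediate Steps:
$t = \frac{4}{3}$ ($t = \frac{1}{3} \cdot 4 = \frac{4}{3} \approx 1.3333$)
$I = -2$
$Q = - \frac{32}{3}$ ($Q = \left(\frac{4}{3} + 4\right) \left(-2\right) = \frac{16}{3} \left(-2\right) = - \frac{32}{3} \approx -10.667$)
$Q \left(-2 - 1\right) 2 - 5 = - \frac{32 \left(-2 - 1\right) 2}{3} - 5 = - \frac{32 \left(\left(-3\right) 2\right)}{3} - 5 = \left(- \frac{32}{3}\right) \left(-6\right) - 5 = 64 - 5 = 59$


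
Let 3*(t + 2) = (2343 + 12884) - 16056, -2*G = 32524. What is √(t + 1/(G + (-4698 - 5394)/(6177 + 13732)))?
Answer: I*√10503685234002349110/194262150 ≈ 16.683*I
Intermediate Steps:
G = -16262 (G = -½*32524 = -16262)
t = -835/3 (t = -2 + ((2343 + 12884) - 16056)/3 = -2 + (15227 - 16056)/3 = -2 + (⅓)*(-829) = -2 - 829/3 = -835/3 ≈ -278.33)
√(t + 1/(G + (-4698 - 5394)/(6177 + 13732))) = √(-835/3 + 1/(-16262 + (-4698 - 5394)/(6177 + 13732))) = √(-835/3 + 1/(-16262 - 10092/19909)) = √(-835/3 + 1/(-323770250/19909)) = √(-835/3 - 19909/323770250) = √(-270348218477/971310750) = I*√10503685234002349110/194262150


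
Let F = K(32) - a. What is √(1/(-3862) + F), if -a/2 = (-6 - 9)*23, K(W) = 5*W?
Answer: 3*I*√878330798/3862 ≈ 23.022*I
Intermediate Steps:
a = 690 (a = -2*(-6 - 9)*23 = -(-30)*23 = -2*(-345) = 690)
F = -530 (F = 5*32 - 1*690 = 160 - 690 = -530)
√(1/(-3862) + F) = √(1/(-3862) - 530) = √(-1/3862 - 530) = √(-2046861/3862) = 3*I*√878330798/3862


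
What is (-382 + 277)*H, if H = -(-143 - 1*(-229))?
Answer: 9030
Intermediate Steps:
H = -86 (H = -(-143 + 229) = -1*86 = -86)
(-382 + 277)*H = (-382 + 277)*(-86) = -105*(-86) = 9030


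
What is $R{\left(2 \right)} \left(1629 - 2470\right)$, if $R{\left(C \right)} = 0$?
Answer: $0$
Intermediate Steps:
$R{\left(2 \right)} \left(1629 - 2470\right) = 0 \left(1629 - 2470\right) = 0 \left(-841\right) = 0$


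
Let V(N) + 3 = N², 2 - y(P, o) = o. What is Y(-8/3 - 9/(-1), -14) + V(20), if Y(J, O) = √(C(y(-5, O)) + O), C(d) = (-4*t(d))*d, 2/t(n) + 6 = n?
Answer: 397 + I*√670/5 ≈ 397.0 + 5.1769*I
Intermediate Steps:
t(n) = 2/(-6 + n)
y(P, o) = 2 - o
C(d) = -8*d/(-6 + d) (C(d) = (-8/(-6 + d))*d = -8*d/(-6 + d))
V(N) = -3 + N²
Y(J, O) = √(O - 8*(2 - O)/(-4 - O)) (Y(J, O) = √(-8*(2 - O)/(-6 + (2 - O)) + O) = √(-8*(2 - O)/(-4 - O) + O) = √(O - 8*(2 - O)/(-4 - O)))
Y(-8/3 - 9/(-1), -14) + V(20) = √((16 + (-14)² - 4*(-14))/(4 - 14)) + (-3 + 20²) = √((16 + 196 + 56)/(-10)) + (-3 + 400) = √(-⅒*268) + 397 = √(-134/5) + 397 = I*√670/5 + 397 = 397 + I*√670/5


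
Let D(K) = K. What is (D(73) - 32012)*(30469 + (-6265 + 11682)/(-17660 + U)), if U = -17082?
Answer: -33808983128559/34742 ≈ -9.7314e+8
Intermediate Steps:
(D(73) - 32012)*(30469 + (-6265 + 11682)/(-17660 + U)) = (73 - 32012)*(30469 + (-6265 + 11682)/(-17660 - 17082)) = -31939*(30469 + 5417/(-34742)) = -31939*(30469 + 5417*(-1/34742)) = -31939*(30469 - 5417/34742) = -31939*1058548581/34742 = -33808983128559/34742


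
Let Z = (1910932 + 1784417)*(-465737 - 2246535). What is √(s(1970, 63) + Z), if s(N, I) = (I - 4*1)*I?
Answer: 7*I*√204546767739 ≈ 3.1659e+6*I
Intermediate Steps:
s(N, I) = I*(-4 + I) (s(N, I) = (I - 4)*I = (-4 + I)*I = I*(-4 + I))
Z = -10022791622928 (Z = 3695349*(-2712272) = -10022791622928)
√(s(1970, 63) + Z) = √(63*(-4 + 63) - 10022791622928) = √(63*59 - 10022791622928) = √(3717 - 10022791622928) = √(-10022791619211) = 7*I*√204546767739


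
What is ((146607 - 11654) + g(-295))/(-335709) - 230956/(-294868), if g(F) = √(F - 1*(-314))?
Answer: 9435171650/24747460353 - √19/335709 ≈ 0.38125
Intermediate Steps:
g(F) = √(314 + F) (g(F) = √(F + 314) = √(314 + F))
((146607 - 11654) + g(-295))/(-335709) - 230956/(-294868) = ((146607 - 11654) + √(314 - 295))/(-335709) - 230956/(-294868) = (134953 + √19)*(-1/335709) - 230956*(-1/294868) = (-134953/335709 - √19/335709) + 57739/73717 = 9435171650/24747460353 - √19/335709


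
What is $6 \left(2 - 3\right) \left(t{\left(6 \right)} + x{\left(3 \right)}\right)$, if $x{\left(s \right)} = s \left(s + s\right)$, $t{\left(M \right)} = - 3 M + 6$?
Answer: $-36$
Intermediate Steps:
$t{\left(M \right)} = 6 - 3 M$
$x{\left(s \right)} = 2 s^{2}$ ($x{\left(s \right)} = s 2 s = 2 s^{2}$)
$6 \left(2 - 3\right) \left(t{\left(6 \right)} + x{\left(3 \right)}\right) = 6 \left(2 - 3\right) \left(\left(6 - 18\right) + 2 \cdot 3^{2}\right) = 6 \left(2 + \left(-4 + 1\right)\right) \left(\left(6 - 18\right) + 2 \cdot 9\right) = 6 \left(2 - 3\right) \left(-12 + 18\right) = 6 \left(-1\right) 6 = \left(-6\right) 6 = -36$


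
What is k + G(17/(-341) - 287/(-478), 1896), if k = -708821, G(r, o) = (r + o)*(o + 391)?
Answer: 591452936005/162998 ≈ 3.6286e+6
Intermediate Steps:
G(r, o) = (391 + o)*(o + r) (G(r, o) = (o + r)*(391 + o) = (391 + o)*(o + r))
k + G(17/(-341) - 287/(-478), 1896) = -708821 + (1896² + 391*1896 + 391*(17/(-341) - 287/(-478)) + 1896*(17/(-341) - 287/(-478))) = -708821 + (3594816 + 741336 + 391*(17*(-1/341) - 287*(-1/478)) + 1896*(17*(-1/341) - 287*(-1/478))) = -708821 + (3594816 + 741336 + 391*(-17/341 + 287/478) + 1896*(-17/341 + 287/478)) = -708821 + (3594816 + 741336 + 391*(89741/162998) + 1896*(89741/162998)) = -708821 + (3594816 + 741336 + 35088731/162998 + 85074468/81499) = -708821 + 706989341363/162998 = 591452936005/162998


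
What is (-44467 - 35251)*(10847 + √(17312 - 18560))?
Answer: -864701146 - 318872*I*√78 ≈ -8.647e+8 - 2.8162e+6*I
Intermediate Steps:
(-44467 - 35251)*(10847 + √(17312 - 18560)) = -79718*(10847 + √(-1248)) = -79718*(10847 + 4*I*√78) = -864701146 - 318872*I*√78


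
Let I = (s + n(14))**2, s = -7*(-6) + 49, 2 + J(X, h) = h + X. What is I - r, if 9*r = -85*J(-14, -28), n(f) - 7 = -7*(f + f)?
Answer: 82696/9 ≈ 9188.4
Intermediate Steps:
J(X, h) = -2 + X + h (J(X, h) = -2 + (h + X) = -2 + (X + h) = -2 + X + h)
n(f) = 7 - 14*f (n(f) = 7 - 7*(f + f) = 7 - 14*f)
s = 91 (s = 42 + 49 = 91)
I = 9604 (I = (91 + (7 - 14*14))**2 = (91 + (7 - 196))**2 = (91 - 189)**2 = (-98)**2 = 9604)
r = 3740/9 (r = (-85*(-2 - 14 - 28))/9 = (-85*(-44))/9 = (1/9)*3740 = 3740/9 ≈ 415.56)
I - r = 9604 - 1*3740/9 = 9604 - 3740/9 = 82696/9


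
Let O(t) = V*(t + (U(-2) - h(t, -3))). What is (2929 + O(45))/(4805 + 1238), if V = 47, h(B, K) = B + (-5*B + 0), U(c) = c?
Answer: 13410/6043 ≈ 2.2191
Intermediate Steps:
h(B, K) = -4*B (h(B, K) = B - 5*B = -4*B)
O(t) = -94 + 235*t (O(t) = 47*(t + (-2 - (-4)*t)) = 47*(t + (-2 + 4*t)) = 47*(-2 + 5*t) = -94 + 235*t)
(2929 + O(45))/(4805 + 1238) = (2929 + (-94 + 235*45))/(4805 + 1238) = (2929 + (-94 + 10575))/6043 = (2929 + 10481)*(1/6043) = 13410*(1/6043) = 13410/6043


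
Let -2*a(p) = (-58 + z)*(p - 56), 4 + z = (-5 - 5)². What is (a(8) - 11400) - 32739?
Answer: -43227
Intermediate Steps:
z = 96 (z = -4 + (-5 - 5)² = -4 + (-10)² = -4 + 100 = 96)
a(p) = 1064 - 19*p (a(p) = -(-58 + 96)*(p - 56)/2 = -19*(-56 + p) = -(-2128 + 38*p)/2 = 1064 - 19*p)
(a(8) - 11400) - 32739 = ((1064 - 19*8) - 11400) - 32739 = ((1064 - 152) - 11400) - 32739 = (912 - 11400) - 32739 = -10488 - 32739 = -43227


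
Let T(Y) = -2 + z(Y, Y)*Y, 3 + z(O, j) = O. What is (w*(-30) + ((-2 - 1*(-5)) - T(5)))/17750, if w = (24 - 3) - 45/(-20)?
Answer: -281/7100 ≈ -0.039577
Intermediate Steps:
w = 93/4 (w = 21 - 45*(-1)/20 = 21 - 1*(-9/4) = 21 + 9/4 = 93/4 ≈ 23.250)
z(O, j) = -3 + O
T(Y) = -2 + Y*(-3 + Y) (T(Y) = -2 + (-3 + Y)*Y = -2 + Y*(-3 + Y))
(w*(-30) + ((-2 - 1*(-5)) - T(5)))/17750 = ((93/4)*(-30) + ((-2 - 1*(-5)) - (-2 + 5*(-3 + 5))))/17750 = (-1395/2 + ((-2 + 5) - (-2 + 5*2)))*(1/17750) = (-1395/2 + (3 - (-2 + 10)))*(1/17750) = (-1395/2 + (3 - 1*8))*(1/17750) = (-1395/2 + (3 - 8))*(1/17750) = (-1395/2 - 5)*(1/17750) = -1405/2*1/17750 = -281/7100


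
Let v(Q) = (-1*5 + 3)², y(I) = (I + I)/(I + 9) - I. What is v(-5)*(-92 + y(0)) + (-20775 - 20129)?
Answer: -41272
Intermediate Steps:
y(I) = -I + 2*I/(9 + I) (y(I) = (2*I)/(9 + I) - I = 2*I/(9 + I) - I = -I + 2*I/(9 + I))
v(Q) = 4 (v(Q) = (-5 + 3)² = (-2)² = 4)
v(-5)*(-92 + y(0)) + (-20775 - 20129) = 4*(-92 - 1*0*(7 + 0)/(9 + 0)) + (-20775 - 20129) = 4*(-92 - 1*0*7/9) - 40904 = 4*(-92 - 1*0*⅑*7) - 40904 = 4*(-92 + 0) - 40904 = 4*(-92) - 40904 = -368 - 40904 = -41272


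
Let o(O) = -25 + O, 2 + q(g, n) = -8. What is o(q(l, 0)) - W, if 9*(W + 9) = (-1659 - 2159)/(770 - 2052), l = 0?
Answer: -151903/5769 ≈ -26.331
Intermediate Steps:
q(g, n) = -10 (q(g, n) = -2 - 8 = -10)
W = -50012/5769 (W = -9 + ((-1659 - 2159)/(770 - 2052))/9 = -9 + (-3818/(-1282))/9 = -9 + (-3818*(-1/1282))/9 = -9 + (⅑)*(1909/641) = -9 + 1909/5769 = -50012/5769 ≈ -8.6691)
o(q(l, 0)) - W = (-25 - 10) - 1*(-50012/5769) = -35 + 50012/5769 = -151903/5769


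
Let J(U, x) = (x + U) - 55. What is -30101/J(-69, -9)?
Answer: 30101/133 ≈ 226.32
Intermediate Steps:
J(U, x) = -55 + U + x (J(U, x) = (U + x) - 55 = -55 + U + x)
-30101/J(-69, -9) = -30101/(-55 - 69 - 9) = -30101/(-133) = -30101*(-1/133) = 30101/133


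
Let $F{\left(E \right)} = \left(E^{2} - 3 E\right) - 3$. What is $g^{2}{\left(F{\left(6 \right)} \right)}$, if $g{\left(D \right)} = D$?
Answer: $225$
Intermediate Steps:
$F{\left(E \right)} = -3 + E^{2} - 3 E$ ($F{\left(E \right)} = \left(E^{2} - 3 E\right) - 3 = -3 + E^{2} - 3 E$)
$g^{2}{\left(F{\left(6 \right)} \right)} = \left(-3 + 6^{2} - 18\right)^{2} = \left(-3 + 36 - 18\right)^{2} = 15^{2} = 225$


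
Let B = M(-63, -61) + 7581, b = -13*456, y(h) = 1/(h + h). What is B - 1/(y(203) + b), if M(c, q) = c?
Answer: 18094074712/2406767 ≈ 7518.0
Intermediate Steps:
y(h) = 1/(2*h)
b = -5928
B = 7518 (B = -63 + 7581 = 7518)
B - 1/(y(203) + b) = 7518 - 1/((½)/203 - 5928) = 7518 - 1/((½)*(1/203) - 5928) = 7518 - 1/(1/406 - 5928) = 7518 - 1/(-2406767/406) = 7518 - 1*(-406/2406767) = 7518 + 406/2406767 = 18094074712/2406767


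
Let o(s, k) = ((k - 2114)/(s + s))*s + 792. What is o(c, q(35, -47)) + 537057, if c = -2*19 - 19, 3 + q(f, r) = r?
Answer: 536767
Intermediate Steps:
q(f, r) = -3 + r
c = -57 (c = -38 - 19 = -57)
o(s, k) = -265 + k/2 (o(s, k) = ((-2114 + k)/((2*s)))*s + 792 = ((-2114 + k)*(1/(2*s)))*s + 792 = ((-2114 + k)/(2*s))*s + 792 = (-1057 + k/2) + 792 = -265 + k/2)
o(c, q(35, -47)) + 537057 = (-265 + (-3 - 47)/2) + 537057 = (-265 + (½)*(-50)) + 537057 = (-265 - 25) + 537057 = -290 + 537057 = 536767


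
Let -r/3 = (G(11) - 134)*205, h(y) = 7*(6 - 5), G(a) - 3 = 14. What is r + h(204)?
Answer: 71962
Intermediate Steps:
G(a) = 17 (G(a) = 3 + 14 = 17)
h(y) = 7 (h(y) = 7*1 = 7)
r = 71955 (r = -3*(17 - 134)*205 = -(-351)*205 = -3*(-23985) = 71955)
r + h(204) = 71955 + 7 = 71962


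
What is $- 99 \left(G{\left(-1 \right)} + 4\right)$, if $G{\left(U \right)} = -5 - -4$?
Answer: $-297$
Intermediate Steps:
$G{\left(U \right)} = -1$ ($G{\left(U \right)} = -5 + 4 = -1$)
$- 99 \left(G{\left(-1 \right)} + 4\right) = - 99 \left(-1 + 4\right) = \left(-99\right) 3 = -297$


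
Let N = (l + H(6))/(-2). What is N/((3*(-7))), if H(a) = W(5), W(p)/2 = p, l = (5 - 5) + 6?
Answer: 8/21 ≈ 0.38095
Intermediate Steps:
l = 6 (l = 0 + 6 = 6)
W(p) = 2*p
H(a) = 10 (H(a) = 2*5 = 10)
N = -8 (N = (6 + 10)/(-2) = 16*(-1/2) = -8)
N/((3*(-7))) = -8/(3*(-7)) = -8/(-21) = -8*(-1/21) = 8/21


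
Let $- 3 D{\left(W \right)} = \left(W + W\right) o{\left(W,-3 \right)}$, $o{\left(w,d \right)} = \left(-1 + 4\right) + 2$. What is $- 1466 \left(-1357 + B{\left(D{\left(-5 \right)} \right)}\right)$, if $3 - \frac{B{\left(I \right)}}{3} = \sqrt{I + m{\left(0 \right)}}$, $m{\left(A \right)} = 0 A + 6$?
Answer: $1976168 + 2932 \sqrt{51} \approx 1.9971 \cdot 10^{6}$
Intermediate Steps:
$o{\left(w,d \right)} = 5$ ($o{\left(w,d \right)} = 3 + 2 = 5$)
$D{\left(W \right)} = - \frac{10 W}{3}$ ($D{\left(W \right)} = - \frac{\left(W + W\right) 5}{3} = - \frac{2 W 5}{3} = - \frac{10 W}{3}$)
$m{\left(A \right)} = 6$ ($m{\left(A \right)} = 0 + 6 = 6$)
$B{\left(I \right)} = 9 - 3 \sqrt{6 + I}$ ($B{\left(I \right)} = 9 - 3 \sqrt{I + 6} = 9 - 3 \sqrt{6 + I}$)
$- 1466 \left(-1357 + B{\left(D{\left(-5 \right)} \right)}\right) = - 1466 \left(-1357 + \left(9 - 3 \sqrt{6 - - \frac{50}{3}}\right)\right) = - 1466 \left(-1357 + \left(9 - 3 \sqrt{6 + \frac{50}{3}}\right)\right) = - 1466 \left(-1357 + \left(9 - 3 \sqrt{\frac{68}{3}}\right)\right) = - 1466 \left(-1357 + \left(9 - 3 \frac{2 \sqrt{51}}{3}\right)\right) = - 1466 \left(-1357 + \left(9 - 2 \sqrt{51}\right)\right) = - 1466 \left(-1348 - 2 \sqrt{51}\right) = 1976168 + 2932 \sqrt{51}$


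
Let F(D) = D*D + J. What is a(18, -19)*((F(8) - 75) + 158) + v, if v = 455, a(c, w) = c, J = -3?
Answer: 3047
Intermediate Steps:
F(D) = -3 + D**2 (F(D) = D*D - 3 = D**2 - 3 = -3 + D**2)
a(18, -19)*((F(8) - 75) + 158) + v = 18*(((-3 + 8**2) - 75) + 158) + 455 = 18*(((-3 + 64) - 75) + 158) + 455 = 18*((61 - 75) + 158) + 455 = 18*(-14 + 158) + 455 = 18*144 + 455 = 2592 + 455 = 3047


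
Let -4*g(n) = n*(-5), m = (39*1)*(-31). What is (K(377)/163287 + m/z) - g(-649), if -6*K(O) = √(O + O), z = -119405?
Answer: 29805697/36740 - √754/979722 ≈ 811.26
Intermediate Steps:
m = -1209 (m = 39*(-31) = -1209)
K(O) = -√2*√O/6 (K(O) = -√(O + O)/6 = -√2*√O/6)
g(n) = 5*n/4 (g(n) = -n*(-5)/4 = -(-5)*n/4 = 5*n/4)
(K(377)/163287 + m/z) - g(-649) = (-√2*√377/6/163287 - 1209/(-119405)) - 5*(-649)/4 = (-√754/6*(1/163287) - 1209*(-1/119405)) - 1*(-3245/4) = (-√754/979722 + 93/9185) + 3245/4 = (93/9185 - √754/979722) + 3245/4 = 29805697/36740 - √754/979722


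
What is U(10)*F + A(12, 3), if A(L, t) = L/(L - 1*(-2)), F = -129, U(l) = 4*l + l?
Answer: -45144/7 ≈ -6449.1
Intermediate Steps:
U(l) = 5*l
A(L, t) = L/(2 + L) (A(L, t) = L/(L + 2) = L/(2 + L))
U(10)*F + A(12, 3) = (5*10)*(-129) + 12/(2 + 12) = 50*(-129) + 12/14 = -6450 + 12*(1/14) = -6450 + 6/7 = -45144/7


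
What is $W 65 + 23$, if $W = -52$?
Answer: $-3357$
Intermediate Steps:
$W 65 + 23 = \left(-52\right) 65 + 23 = -3380 + 23 = -3357$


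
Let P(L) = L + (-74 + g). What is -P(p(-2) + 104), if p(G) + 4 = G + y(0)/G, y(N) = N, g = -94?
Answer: 70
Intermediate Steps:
p(G) = -4 + G (p(G) = -4 + (G + 0/G) = -4 + (G + 0) = -4 + G)
P(L) = -168 + L (P(L) = L + (-74 - 94) = L - 168 = -168 + L)
-P(p(-2) + 104) = -(-168 + ((-4 - 2) + 104)) = -(-168 + (-6 + 104)) = -(-168 + 98) = -1*(-70) = 70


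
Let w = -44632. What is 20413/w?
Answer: -20413/44632 ≈ -0.45736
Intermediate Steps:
20413/w = 20413/(-44632) = 20413*(-1/44632) = -20413/44632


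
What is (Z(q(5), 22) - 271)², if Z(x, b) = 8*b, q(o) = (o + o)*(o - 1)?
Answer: 9025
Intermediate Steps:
q(o) = 2*o*(-1 + o) (q(o) = (2*o)*(-1 + o) = 2*o*(-1 + o))
(Z(q(5), 22) - 271)² = (8*22 - 271)² = (176 - 271)² = (-95)² = 9025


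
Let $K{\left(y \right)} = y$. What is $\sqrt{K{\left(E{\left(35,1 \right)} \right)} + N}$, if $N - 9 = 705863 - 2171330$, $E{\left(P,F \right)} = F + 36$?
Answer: $i \sqrt{1465421} \approx 1210.5 i$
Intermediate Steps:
$E{\left(P,F \right)} = 36 + F$
$N = -1465458$ ($N = 9 + \left(705863 - 2171330\right) = 9 - 1465467 = -1465458$)
$\sqrt{K{\left(E{\left(35,1 \right)} \right)} + N} = \sqrt{\left(36 + 1\right) - 1465458} = \sqrt{37 - 1465458} = \sqrt{-1465421} = i \sqrt{1465421}$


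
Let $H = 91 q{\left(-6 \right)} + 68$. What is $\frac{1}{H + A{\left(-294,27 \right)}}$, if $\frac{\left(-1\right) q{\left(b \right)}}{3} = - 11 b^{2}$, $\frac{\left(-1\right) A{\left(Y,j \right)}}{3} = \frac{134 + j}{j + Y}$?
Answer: $\frac{89}{9627825} \approx 9.244 \cdot 10^{-6}$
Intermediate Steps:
$A{\left(Y,j \right)} = - \frac{3 \left(134 + j\right)}{Y + j}$ ($A{\left(Y,j \right)} = - 3 \frac{134 + j}{j + Y} = - 3 \frac{134 + j}{Y + j} = - \frac{3 \left(134 + j\right)}{Y + j}$)
$q{\left(b \right)} = 33 b^{2}$ ($q{\left(b \right)} = - 3 \left(- 11 b^{2}\right) = 33 b^{2}$)
$H = 108176$ ($H = 91 \cdot 33 \left(-6\right)^{2} + 68 = 91 \cdot 33 \cdot 36 + 68 = 91 \cdot 1188 + 68 = 108108 + 68 = 108176$)
$\frac{1}{H + A{\left(-294,27 \right)}} = \frac{1}{108176 + \frac{3 \left(-134 - 27\right)}{-294 + 27}} = \frac{1}{108176 + \frac{3 \left(-134 - 27\right)}{-267}} = \frac{1}{108176 + 3 \left(- \frac{1}{267}\right) \left(-161\right)} = \frac{1}{108176 + \frac{161}{89}} = \frac{1}{\frac{9627825}{89}} = \frac{89}{9627825}$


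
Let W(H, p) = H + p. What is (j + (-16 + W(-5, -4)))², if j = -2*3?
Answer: 961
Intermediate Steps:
j = -6
(j + (-16 + W(-5, -4)))² = (-6 + (-16 + (-5 - 4)))² = (-6 + (-16 - 9))² = (-6 - 25)² = (-31)² = 961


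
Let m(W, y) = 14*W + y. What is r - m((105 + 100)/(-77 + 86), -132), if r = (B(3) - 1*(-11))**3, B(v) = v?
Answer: 23014/9 ≈ 2557.1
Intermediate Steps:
m(W, y) = y + 14*W
r = 2744 (r = (3 - 1*(-11))**3 = (3 + 11)**3 = 14**3 = 2744)
r - m((105 + 100)/(-77 + 86), -132) = 2744 - (-132 + 14*((105 + 100)/(-77 + 86))) = 2744 - (-132 + 14*(205/9)) = 2744 - (-132 + 2870/9) = 2744 - 1*1682/9 = 2744 - 1682/9 = 23014/9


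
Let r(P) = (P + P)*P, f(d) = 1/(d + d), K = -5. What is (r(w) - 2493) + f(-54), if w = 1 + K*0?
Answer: -269029/108 ≈ -2491.0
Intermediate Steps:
f(d) = 1/(2*d)
w = 1 (w = 1 - 5*0 = 1 + 0 = 1)
r(P) = 2*P² (r(P) = (2*P)*P = 2*P²)
(r(w) - 2493) + f(-54) = (2*1² - 2493) + (½)/(-54) = (2*1 - 2493) + (½)*(-1/54) = (2 - 2493) - 1/108 = -2491 - 1/108 = -269029/108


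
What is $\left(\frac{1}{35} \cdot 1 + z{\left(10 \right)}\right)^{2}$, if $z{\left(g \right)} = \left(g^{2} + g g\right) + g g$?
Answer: $\frac{110271001}{1225} \approx 90017.0$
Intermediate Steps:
$z{\left(g \right)} = 3 g^{2}$ ($z{\left(g \right)} = \left(g^{2} + g^{2}\right) + g^{2} = 2 g^{2} + g^{2} = 3 g^{2}$)
$\left(\frac{1}{35} \cdot 1 + z{\left(10 \right)}\right)^{2} = \left(\frac{1}{35} \cdot 1 + 3 \cdot 10^{2}\right)^{2} = \left(\frac{1}{35} \cdot 1 + 3 \cdot 100\right)^{2} = \left(\frac{1}{35} + 300\right)^{2} = \left(\frac{10501}{35}\right)^{2} = \frac{110271001}{1225}$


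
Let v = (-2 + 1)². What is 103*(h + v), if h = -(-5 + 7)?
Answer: -103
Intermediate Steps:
v = 1 (v = (-1)² = 1)
h = -2 (h = -1*2 = -2)
103*(h + v) = 103*(-2 + 1) = 103*(-1) = -103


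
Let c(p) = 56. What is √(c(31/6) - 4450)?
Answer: 13*I*√26 ≈ 66.287*I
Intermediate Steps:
√(c(31/6) - 4450) = √(56 - 4450) = √(-4394) = 13*I*√26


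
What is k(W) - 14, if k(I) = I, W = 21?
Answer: 7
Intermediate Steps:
k(W) - 14 = 21 - 14 = 7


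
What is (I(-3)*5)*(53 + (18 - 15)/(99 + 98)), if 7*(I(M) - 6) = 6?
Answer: 358080/197 ≈ 1817.7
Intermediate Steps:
I(M) = 48/7 (I(M) = 6 + (1/7)*6 = 6 + 6/7 = 48/7)
(I(-3)*5)*(53 + (18 - 15)/(99 + 98)) = ((48/7)*5)*(53 + (18 - 15)/(99 + 98)) = 240*(53 + 3/197)/7 = (240/7)*(10444/197) = 358080/197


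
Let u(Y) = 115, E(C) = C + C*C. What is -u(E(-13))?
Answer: -115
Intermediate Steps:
E(C) = C + C²
-u(E(-13)) = -1*115 = -115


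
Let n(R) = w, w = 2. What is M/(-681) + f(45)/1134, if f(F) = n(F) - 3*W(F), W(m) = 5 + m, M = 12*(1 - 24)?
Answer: 35366/128709 ≈ 0.27478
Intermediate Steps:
M = -276 (M = 12*(-23) = -276)
n(R) = 2
f(F) = -13 - 3*F (f(F) = 2 - 3*(5 + F) = 2 + (-15 - 3*F) = -13 - 3*F)
M/(-681) + f(45)/1134 = -276/(-681) + (-13 - 3*45)/1134 = -276*(-1/681) + (-13 - 135)*(1/1134) = 92/227 - 148*1/1134 = 92/227 - 74/567 = 35366/128709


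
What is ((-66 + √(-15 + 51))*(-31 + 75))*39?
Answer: -102960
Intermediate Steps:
((-66 + √(-15 + 51))*(-31 + 75))*39 = ((-66 + √36)*44)*39 = ((-66 + 6)*44)*39 = -60*44*39 = -2640*39 = -102960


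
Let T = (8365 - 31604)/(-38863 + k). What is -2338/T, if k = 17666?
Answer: -49558586/23239 ≈ -2132.6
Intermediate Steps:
T = 23239/21197 (T = (8365 - 31604)/(-38863 + 17666) = -23239/(-21197) = -23239*(-1/21197) = 23239/21197 ≈ 1.0963)
-2338/T = -2338/23239/21197 = -2338*21197/23239 = -49558586/23239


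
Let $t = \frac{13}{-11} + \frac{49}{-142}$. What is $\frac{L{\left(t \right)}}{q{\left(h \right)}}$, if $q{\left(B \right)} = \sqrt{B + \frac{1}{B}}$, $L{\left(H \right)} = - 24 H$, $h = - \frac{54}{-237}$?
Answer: $\frac{17172 \sqrt{1037270}}{1025453} \approx 17.055$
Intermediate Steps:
$h = \frac{18}{79}$ ($h = \left(-54\right) \left(- \frac{1}{237}\right) = \frac{18}{79} \approx 0.22785$)
$t = - \frac{2385}{1562}$ ($t = 13 \left(- \frac{1}{11}\right) + 49 \left(- \frac{1}{142}\right) = - \frac{13}{11} - \frac{49}{142} = - \frac{2385}{1562} \approx -1.5269$)
$\frac{L{\left(t \right)}}{q{\left(h \right)}} = \frac{\left(-24\right) \left(- \frac{2385}{1562}\right)}{\sqrt{\frac{18}{79} + \frac{1}{\frac{18}{79}}}} = \frac{28620}{781 \sqrt{\frac{18}{79} + \frac{79}{18}}} = \frac{28620}{781 \sqrt{\frac{6565}{1422}}} = \frac{28620}{781 \frac{\sqrt{1037270}}{474}} = \frac{28620 \frac{3 \sqrt{1037270}}{6565}}{781} = \frac{17172 \sqrt{1037270}}{1025453}$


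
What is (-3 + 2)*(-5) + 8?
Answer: 13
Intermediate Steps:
(-3 + 2)*(-5) + 8 = -1*(-5) + 8 = 5 + 8 = 13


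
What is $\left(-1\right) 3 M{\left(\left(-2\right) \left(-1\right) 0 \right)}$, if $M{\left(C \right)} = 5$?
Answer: $-15$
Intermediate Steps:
$\left(-1\right) 3 M{\left(\left(-2\right) \left(-1\right) 0 \right)} = \left(-1\right) 3 \cdot 5 = \left(-3\right) 5 = -15$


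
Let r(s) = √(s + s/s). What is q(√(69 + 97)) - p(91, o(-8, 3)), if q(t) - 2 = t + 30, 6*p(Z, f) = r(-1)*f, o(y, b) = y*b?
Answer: 32 + √166 ≈ 44.884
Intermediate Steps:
r(s) = √(1 + s) (r(s) = √(s + 1) = √(1 + s))
o(y, b) = b*y
p(Z, f) = 0 (p(Z, f) = (√(1 - 1)*f)/6 = (√0*f)/6 = (0*f)/6 = (⅙)*0 = 0)
q(t) = 32 + t (q(t) = 2 + (t + 30) = 2 + (30 + t) = 32 + t)
q(√(69 + 97)) - p(91, o(-8, 3)) = (32 + √(69 + 97)) - 1*0 = (32 + √166) + 0 = 32 + √166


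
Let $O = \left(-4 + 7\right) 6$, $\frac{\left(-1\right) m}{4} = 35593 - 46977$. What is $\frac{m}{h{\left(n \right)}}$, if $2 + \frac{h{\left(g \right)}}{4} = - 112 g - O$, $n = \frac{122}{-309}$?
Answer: $\frac{879414}{1871} \approx 470.02$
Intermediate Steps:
$n = - \frac{122}{309}$ ($n = 122 \left(- \frac{1}{309}\right) = - \frac{122}{309} \approx -0.39482$)
$m = 45536$ ($m = - 4 \left(35593 - 46977\right) = \left(-4\right) \left(-11384\right) = 45536$)
$O = 18$ ($O = 3 \cdot 6 = 18$)
$h{\left(g \right)} = -80 - 448 g$ ($h{\left(g \right)} = -8 + 4 \left(- 112 g - 18\right) = -8 + 4 \left(-18 - 112 g\right) = -8 - \left(72 + 448 g\right) = -80 - 448 g$)
$\frac{m}{h{\left(n \right)}} = \frac{45536}{-80 - - \frac{54656}{309}} = \frac{45536}{-80 + \frac{54656}{309}} = \frac{45536}{\frac{29936}{309}} = 45536 \cdot \frac{309}{29936} = \frac{879414}{1871}$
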